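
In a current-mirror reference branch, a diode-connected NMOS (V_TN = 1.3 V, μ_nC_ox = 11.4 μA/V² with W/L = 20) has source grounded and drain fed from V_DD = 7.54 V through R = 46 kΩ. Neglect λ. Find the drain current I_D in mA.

With gate tied to drain, V_GS = V_DS ≥ V_GS − V_TN, so the device is in saturation.
k_n = μ_nC_ox · (W/L) = 0.228 mA/V².
KCL at the drain: ½ k_n (V_GS − V_TN)² = (V_DD − V_GS)/R.
Let x = V_GS − 1.3. Then 5.24 x² + x − 6.24 = 0, giving x = 1 V (positive root), so V_GS = 2.3 V.
I_D = (V_DD − V_GS)/R = (7.54 − 2.3) / 46 = 0.114 mA.

I_D = 0.114 mA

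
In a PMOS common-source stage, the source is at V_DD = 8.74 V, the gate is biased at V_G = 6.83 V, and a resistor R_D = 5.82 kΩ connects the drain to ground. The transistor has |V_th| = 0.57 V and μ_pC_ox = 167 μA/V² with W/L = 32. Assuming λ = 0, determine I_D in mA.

V_SG = V_DD − V_G = 8.74 − 6.83 = 1.91 V, so V_ov = 1.91 − 0.57 = 1.34 V.
k_p = μ_pC_ox · (W/L) = 5.344 mA/V².
Assume saturation: I_D = ½ k_p V_ov² = 0.5 × 5.344 × 1.34² = 4.8 mA, giving V_SD = V_DD − I_D R_D = 8.74 − 4.8 × 5.82 = -19.2 V.
But -19.2 V < V_ov = 1.34 V, so the device is actually in triode.
In triode I_D = k_p[V_ov V_SD − ½ V_SD²] and I_D = (V_DD − V_SD)/R_D. Equating: 15.6 V_SD² − 42.68 V_SD + 8.74 = 0, giving V_SD = 0.223 V (the root below V_ov).
I_D = (8.74 − 0.223) / 5.82 = 1.46 mA.

I_D = 1.46 mA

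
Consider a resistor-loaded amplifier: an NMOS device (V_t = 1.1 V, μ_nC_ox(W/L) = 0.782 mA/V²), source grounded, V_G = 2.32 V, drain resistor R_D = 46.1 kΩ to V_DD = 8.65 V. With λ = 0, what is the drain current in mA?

V_GS = V_G = 2.32 V, so V_ov = 2.32 − 1.1 = 1.22 V.
Assume saturation: I_D = ½ k_n V_ov² = 0.5 × 0.782 × 1.22² = 0.582 mA, giving V_DS = V_DD − I_D R_D = 8.65 − 0.582 × 46.1 = -18.2 V.
But -18.2 V < V_ov = 1.22 V, so the device is actually in triode.
In triode I_D = k_n[V_ov V_DS − ½ V_DS²] and I_D = (V_DD − V_DS)/R_D. Equating: 18 V_DS² − 44.98 V_DS + 8.65 = 0, giving V_DS = 0.21 V (the root below V_ov).
I_D = (8.65 − 0.21) / 46.1 = 0.183 mA.

I_D = 0.183 mA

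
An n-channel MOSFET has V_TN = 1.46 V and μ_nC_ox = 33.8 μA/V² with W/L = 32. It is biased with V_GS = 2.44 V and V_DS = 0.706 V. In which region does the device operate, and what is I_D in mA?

k_n = μ_nC_ox · (W/L) = 1.082 mA/V².
V_ov = V_GS − V_TN = 2.44 − 1.46 = 0.98 V.
Since V_DS = 0.706 V < V_ov = 0.98 V, the device is in the triode region.
I_D = k_n [V_ov · V_DS − ½ V_DS²] = 1.082 × [0.98 × 0.706 − 0.5 × 0.706²] = 0.479 mA.

Triode; I_D = 0.479 mA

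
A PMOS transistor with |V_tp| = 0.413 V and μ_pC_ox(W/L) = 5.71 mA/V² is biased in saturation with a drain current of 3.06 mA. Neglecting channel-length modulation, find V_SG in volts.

V_SG = 1.45 V

In saturation I_D = ½ k_p (V_SG − |V_tp|)², so V_SG − |V_tp| = √(2 I_D / k_p) = √(2 × 3.06 / 5.71) = 1.04 V.
V_SG = 0.413 + 1.04 = 1.45 V.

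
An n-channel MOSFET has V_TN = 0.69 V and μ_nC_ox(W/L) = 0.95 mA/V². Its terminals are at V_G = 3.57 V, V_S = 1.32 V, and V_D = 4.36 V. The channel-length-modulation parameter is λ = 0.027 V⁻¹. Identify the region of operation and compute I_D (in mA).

V_GS = V_G − V_S = 3.57 − 1.32 = 2.25 V; V_DS = V_D − V_S = 4.36 − 1.32 = 3.04 V.
V_ov = V_GS − V_TN = 2.25 − 0.69 = 1.56 V.
Since V_DS = 3.04 V ≥ V_ov = 1.56 V, the device is in saturation.
I_D = ½ k_n V_ov² (1 + λ V_DS) = 0.5 × 0.95 × 1.56² × (1 + 0.027 × 3.04) = 1.25 mA.

Saturation; I_D = 1.25 mA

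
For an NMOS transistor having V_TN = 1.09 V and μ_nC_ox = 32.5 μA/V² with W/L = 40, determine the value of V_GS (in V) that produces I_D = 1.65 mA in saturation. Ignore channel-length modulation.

V_GS = 2.68 V

k_n = μ_nC_ox · (W/L) = 1.3 mA/V².
In saturation I_D = ½ k_n (V_GS − V_TN)², so V_GS − V_TN = √(2 I_D / k_n) = √(2 × 1.65 / 1.3) = 1.59 V.
V_GS = 1.09 + 1.59 = 2.68 V.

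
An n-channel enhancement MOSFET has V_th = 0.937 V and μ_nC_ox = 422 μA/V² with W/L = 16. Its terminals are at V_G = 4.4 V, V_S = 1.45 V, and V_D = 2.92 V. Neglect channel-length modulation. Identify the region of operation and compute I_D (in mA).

V_GS = V_G − V_S = 4.4 − 1.45 = 2.95 V; V_DS = V_D − V_S = 2.92 − 1.45 = 1.47 V.
k_n = μ_nC_ox · (W/L) = 6.752 mA/V².
V_ov = V_GS − V_th = 2.95 − 0.937 = 2.01 V.
Since V_DS = 1.47 V < V_ov = 2.01 V, the device is in the triode region.
I_D = k_n [V_ov · V_DS − ½ V_DS²] = 6.752 × [2.01 × 1.47 − 0.5 × 1.47²] = 12.7 mA.

Triode; I_D = 12.7 mA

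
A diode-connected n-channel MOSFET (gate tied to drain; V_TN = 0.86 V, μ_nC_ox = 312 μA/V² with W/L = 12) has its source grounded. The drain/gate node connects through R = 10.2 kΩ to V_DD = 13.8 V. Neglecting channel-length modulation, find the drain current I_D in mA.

I_D = 1.19 mA

With gate tied to drain, V_GS = V_DS ≥ V_GS − V_TN, so the device is in saturation.
k_n = μ_nC_ox · (W/L) = 3.744 mA/V².
KCL at the drain: ½ k_n (V_GS − V_TN)² = (V_DD − V_GS)/R.
Let x = V_GS − 0.86. Then 19.1 x² + x − 12.94 = 0, giving x = 0.797 V (positive root), so V_GS = 1.66 V.
I_D = (V_DD − V_GS)/R = (13.8 − 1.66) / 10.2 = 1.19 mA.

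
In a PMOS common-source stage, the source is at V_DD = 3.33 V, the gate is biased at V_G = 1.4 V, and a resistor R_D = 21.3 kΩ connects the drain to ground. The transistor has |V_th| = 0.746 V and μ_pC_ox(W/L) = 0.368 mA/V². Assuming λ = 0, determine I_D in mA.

I_D = 0.139 mA

V_SG = V_DD − V_G = 3.33 − 1.4 = 1.93 V, so V_ov = 1.93 − 0.746 = 1.18 V.
Assume saturation: I_D = ½ k_p V_ov² = 0.5 × 0.368 × 1.18² = 0.258 mA, giving V_SD = V_DD − I_D R_D = 3.33 − 0.258 × 21.3 = -2.16 V.
But -2.16 V < V_ov = 1.18 V, so the device is actually in triode.
In triode I_D = k_p[V_ov V_SD − ½ V_SD²] and I_D = (V_DD − V_SD)/R_D. Equating: 3.92 V_SD² − 10.28 V_SD + 3.33 = 0, giving V_SD = 0.379 V (the root below V_ov).
I_D = (3.33 − 0.379) / 21.3 = 0.139 mA.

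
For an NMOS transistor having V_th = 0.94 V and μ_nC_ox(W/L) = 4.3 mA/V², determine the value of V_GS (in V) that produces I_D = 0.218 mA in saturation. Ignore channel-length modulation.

V_GS = 1.26 V

In saturation I_D = ½ k_n (V_GS − V_th)², so V_GS − V_th = √(2 I_D / k_n) = √(2 × 0.218 / 4.3) = 0.318 V.
V_GS = 0.94 + 0.318 = 1.26 V.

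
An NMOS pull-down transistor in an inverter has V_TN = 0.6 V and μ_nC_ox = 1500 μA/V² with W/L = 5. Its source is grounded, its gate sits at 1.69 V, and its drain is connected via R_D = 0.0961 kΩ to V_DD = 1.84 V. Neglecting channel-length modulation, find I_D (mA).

V_GS = V_G = 1.69 V, so V_ov = 1.69 − 0.6 = 1.09 V.
k_n = μ_nC_ox · (W/L) = 7.5 mA/V².
Assume saturation: I_D = ½ k_n V_ov² = 0.5 × 7.5 × 1.09² = 4.46 mA, giving V_DS = V_DD − I_D R_D = 1.84 − 4.46 × 0.0961 = 1.41 V.
V_DS = 1.41 V ≥ V_ov = 1.09 V, confirming saturation.

I_D = 4.46 mA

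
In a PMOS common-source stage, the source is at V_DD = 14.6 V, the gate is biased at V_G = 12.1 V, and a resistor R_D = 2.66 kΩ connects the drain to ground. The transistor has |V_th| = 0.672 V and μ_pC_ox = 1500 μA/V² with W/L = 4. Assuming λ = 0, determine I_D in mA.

V_SG = V_DD − V_G = 14.6 − 12.1 = 2.5 V, so V_ov = 2.5 − 0.672 = 1.83 V.
k_p = μ_pC_ox · (W/L) = 6 mA/V².
Assume saturation: I_D = ½ k_p V_ov² = 0.5 × 6 × 1.83² = 10 mA, giving V_SD = V_DD − I_D R_D = 14.6 − 10 × 2.66 = -12.1 V.
But -12.1 V < V_ov = 1.83 V, so the device is actually in triode.
In triode I_D = k_p[V_ov V_SD − ½ V_SD²] and I_D = (V_DD − V_SD)/R_D. Equating: 7.98 V_SD² − 30.17 V_SD + 14.6 = 0, giving V_SD = 0.57 V (the root below V_ov).
I_D = (14.6 − 0.57) / 2.66 = 5.27 mA.

I_D = 5.27 mA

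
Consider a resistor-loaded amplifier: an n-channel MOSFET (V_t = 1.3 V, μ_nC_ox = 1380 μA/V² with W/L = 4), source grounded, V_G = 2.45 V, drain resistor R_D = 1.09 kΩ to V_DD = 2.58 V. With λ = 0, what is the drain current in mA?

I_D = 2.02 mA

V_GS = V_G = 2.45 V, so V_ov = 2.45 − 1.3 = 1.15 V.
k_n = μ_nC_ox · (W/L) = 5.52 mA/V².
Assume saturation: I_D = ½ k_n V_ov² = 0.5 × 5.52 × 1.15² = 3.65 mA, giving V_DS = V_DD − I_D R_D = 2.58 − 3.65 × 1.09 = -1.4 V.
But -1.4 V < V_ov = 1.15 V, so the device is actually in triode.
In triode I_D = k_n[V_ov V_DS − ½ V_DS²] and I_D = (V_DD − V_DS)/R_D. Equating: 3.01 V_DS² − 7.919 V_DS + 2.58 = 0, giving V_DS = 0.381 V (the root below V_ov).
I_D = (2.58 − 0.381) / 1.09 = 2.02 mA.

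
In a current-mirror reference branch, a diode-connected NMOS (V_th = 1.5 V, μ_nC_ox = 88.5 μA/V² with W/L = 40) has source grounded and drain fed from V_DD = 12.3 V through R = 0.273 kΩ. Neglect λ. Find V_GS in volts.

V_GS = 5.30 V

With gate tied to drain, V_GS = V_DS ≥ V_GS − V_th, so the device is in saturation.
k_n = μ_nC_ox · (W/L) = 3.54 mA/V².
KCL at the drain: ½ k_n (V_GS − V_th)² = (V_DD − V_GS)/R.
Let x = V_GS − 1.5. Then 0.483 x² + x − 10.8 = 0, giving x = 3.8 V (positive root), so V_GS = 5.3 V.
I_D = (V_DD − V_GS)/R = (12.3 − 5.3) / 0.273 = 25.6 mA.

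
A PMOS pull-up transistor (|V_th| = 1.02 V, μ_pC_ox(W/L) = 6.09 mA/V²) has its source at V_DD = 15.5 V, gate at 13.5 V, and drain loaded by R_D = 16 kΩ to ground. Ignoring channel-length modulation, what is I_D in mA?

V_SG = V_DD − V_G = 15.5 − 13.5 = 2 V, so V_ov = 2 − 1.02 = 0.98 V.
Assume saturation: I_D = ½ k_p V_ov² = 0.5 × 6.09 × 0.98² = 2.92 mA, giving V_SD = V_DD − I_D R_D = 15.5 − 2.92 × 16 = -31.3 V.
But -31.3 V < V_ov = 0.98 V, so the device is actually in triode.
In triode I_D = k_p[V_ov V_SD − ½ V_SD²] and I_D = (V_DD − V_SD)/R_D. Equating: 48.7 V_SD² − 96.49 V_SD + 15.5 = 0, giving V_SD = 0.176 V (the root below V_ov).
I_D = (15.5 − 0.176) / 16 = 0.958 mA.

I_D = 0.958 mA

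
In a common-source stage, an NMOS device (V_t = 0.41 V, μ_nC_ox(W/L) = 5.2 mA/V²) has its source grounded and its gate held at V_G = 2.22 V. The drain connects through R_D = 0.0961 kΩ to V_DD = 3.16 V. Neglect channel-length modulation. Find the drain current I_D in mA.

V_GS = V_G = 2.22 V, so V_ov = 2.22 − 0.41 = 1.81 V.
Assume saturation: I_D = ½ k_n V_ov² = 0.5 × 5.2 × 1.81² = 8.52 mA, giving V_DS = V_DD − I_D R_D = 3.16 − 8.52 × 0.0961 = 2.34 V.
V_DS = 2.34 V ≥ V_ov = 1.81 V, confirming saturation.

I_D = 8.52 mA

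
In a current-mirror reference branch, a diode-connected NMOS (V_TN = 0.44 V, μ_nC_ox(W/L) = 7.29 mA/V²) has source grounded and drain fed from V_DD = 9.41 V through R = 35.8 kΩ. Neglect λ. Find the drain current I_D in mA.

With gate tied to drain, V_GS = V_DS ≥ V_GS − V_TN, so the device is in saturation.
KCL at the drain: ½ k_n (V_GS − V_TN)² = (V_DD − V_GS)/R.
Let x = V_GS − 0.44. Then 130 x² + x − 8.97 = 0, giving x = 0.258 V (positive root), so V_GS = 0.698 V.
I_D = (V_DD − V_GS)/R = (9.41 − 0.698) / 35.8 = 0.243 mA.

I_D = 0.243 mA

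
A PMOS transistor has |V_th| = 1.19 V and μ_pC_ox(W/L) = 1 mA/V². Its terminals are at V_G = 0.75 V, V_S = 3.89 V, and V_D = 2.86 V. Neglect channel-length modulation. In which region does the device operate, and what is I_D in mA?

V_SG = V_S − V_G = 3.89 − 0.75 = 3.14 V; V_SD = V_S − V_D = 3.89 − 2.86 = 1.03 V.
V_ov = V_SG − |V_th| = 3.14 − 1.19 = 1.95 V.
Since V_SD = 1.03 V < V_ov = 1.95 V, the device is in the triode region.
I_D = k_p [V_ov · V_SD − ½ V_SD²] = 1 × [1.95 × 1.03 − 0.5 × 1.03²] = 1.48 mA.

Triode; I_D = 1.48 mA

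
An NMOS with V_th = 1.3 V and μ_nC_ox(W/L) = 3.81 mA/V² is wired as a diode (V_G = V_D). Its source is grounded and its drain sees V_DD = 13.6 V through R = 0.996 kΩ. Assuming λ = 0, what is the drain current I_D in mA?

With gate tied to drain, V_GS = V_DS ≥ V_GS − V_th, so the device is in saturation.
KCL at the drain: ½ k_n (V_GS − V_th)² = (V_DD − V_GS)/R.
Let x = V_GS − 1.3. Then 1.9 x² + x − 12.3 = 0, giving x = 2.3 V (positive root), so V_GS = 3.6 V.
I_D = (V_DD − V_GS)/R = (13.6 − 3.6) / 0.996 = 10 mA.

I_D = 10.0 mA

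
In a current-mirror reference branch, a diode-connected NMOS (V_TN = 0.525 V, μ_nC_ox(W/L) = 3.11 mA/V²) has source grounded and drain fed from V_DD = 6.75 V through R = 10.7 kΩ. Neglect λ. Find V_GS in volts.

V_GS = 1.11 V

With gate tied to drain, V_GS = V_DS ≥ V_GS − V_TN, so the device is in saturation.
KCL at the drain: ½ k_n (V_GS − V_TN)² = (V_DD − V_GS)/R.
Let x = V_GS − 0.525. Then 16.6 x² + x − 6.225 = 0, giving x = 0.582 V (positive root), so V_GS = 1.11 V.
I_D = (V_DD − V_GS)/R = (6.75 − 1.11) / 10.7 = 0.527 mA.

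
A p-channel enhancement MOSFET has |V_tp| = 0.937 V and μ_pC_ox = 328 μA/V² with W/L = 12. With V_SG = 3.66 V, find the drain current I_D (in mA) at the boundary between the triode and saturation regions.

At the boundary V_SD = V_ov = V_SG − |V_tp| = 3.66 − 0.937 = 2.72 V.
k_p = μ_pC_ox · (W/L) = 3.936 mA/V².
I_D = ½ k_p V_ov² = 0.5 × 3.936 × 2.72² = 14.6 mA.

I_D = 14.6 mA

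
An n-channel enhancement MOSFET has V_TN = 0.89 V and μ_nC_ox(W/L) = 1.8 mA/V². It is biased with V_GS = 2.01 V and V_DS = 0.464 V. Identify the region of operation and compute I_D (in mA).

V_ov = V_GS − V_TN = 2.01 − 0.89 = 1.12 V.
Since V_DS = 0.464 V < V_ov = 1.12 V, the device is in the triode region.
I_D = k_n [V_ov · V_DS − ½ V_DS²] = 1.8 × [1.12 × 0.464 − 0.5 × 0.464²] = 0.742 mA.

Triode; I_D = 0.742 mA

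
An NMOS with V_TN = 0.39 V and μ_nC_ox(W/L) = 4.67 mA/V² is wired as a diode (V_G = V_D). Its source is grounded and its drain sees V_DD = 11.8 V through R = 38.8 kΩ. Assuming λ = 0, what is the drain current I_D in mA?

I_D = 0.285 mA

With gate tied to drain, V_GS = V_DS ≥ V_GS − V_TN, so the device is in saturation.
KCL at the drain: ½ k_n (V_GS − V_TN)² = (V_DD − V_GS)/R.
Let x = V_GS − 0.39. Then 90.6 x² + x − 11.41 = 0, giving x = 0.349 V (positive root), so V_GS = 0.739 V.
I_D = (V_DD − V_GS)/R = (11.8 − 0.739) / 38.8 = 0.285 mA.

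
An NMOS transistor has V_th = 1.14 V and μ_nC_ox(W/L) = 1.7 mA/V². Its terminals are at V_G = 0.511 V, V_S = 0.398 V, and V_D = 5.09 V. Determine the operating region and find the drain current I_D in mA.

Cutoff; I_D = 0 mA

V_GS = V_G − V_S = 0.511 − 0.398 = 0.113 V; V_DS = V_D − V_S = 5.09 − 0.398 = 4.69 V.
V_GS = 0.113 V < V_th = 1.14 V, so the transistor is in cutoff.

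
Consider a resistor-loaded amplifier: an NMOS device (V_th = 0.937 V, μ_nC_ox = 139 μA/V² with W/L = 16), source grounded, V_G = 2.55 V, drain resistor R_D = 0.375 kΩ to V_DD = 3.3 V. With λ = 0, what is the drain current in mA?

I_D = 2.89 mA

V_GS = V_G = 2.55 V, so V_ov = 2.55 − 0.937 = 1.61 V.
k_n = μ_nC_ox · (W/L) = 2.224 mA/V².
Assume saturation: I_D = ½ k_n V_ov² = 0.5 × 2.224 × 1.61² = 2.89 mA, giving V_DS = V_DD − I_D R_D = 3.3 − 2.89 × 0.375 = 2.22 V.
V_DS = 2.22 V ≥ V_ov = 1.61 V, confirming saturation.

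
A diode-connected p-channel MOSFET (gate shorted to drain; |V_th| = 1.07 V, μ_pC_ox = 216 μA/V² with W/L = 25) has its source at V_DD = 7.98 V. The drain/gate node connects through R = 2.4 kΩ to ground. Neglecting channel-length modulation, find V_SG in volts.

V_SG = 2.03 V

With gate tied to drain, V_SG = V_SD ≥ V_SG − |V_th|, so the device is in saturation.
k_p = μ_pC_ox · (W/L) = 5.4 mA/V².
KCL at the drain: ½ k_p (V_SG − |V_th|)² = (V_DD − V_SG)/R.
Let x = V_SG − 1.07. Then 6.48 x² + x − 6.91 = 0, giving x = 0.958 V (positive root), so V_SG = 2.03 V.
I_D = (V_DD − V_SG)/R = (7.98 − 2.03) / 2.4 = 2.48 mA.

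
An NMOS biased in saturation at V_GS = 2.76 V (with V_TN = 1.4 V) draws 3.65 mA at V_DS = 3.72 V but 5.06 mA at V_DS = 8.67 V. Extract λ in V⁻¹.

λ = 0.110 V⁻¹

With V_GS fixed, I_D ∝ (1 + λ V_DS) in saturation, so I_D2/I_D1 = (1 + λ V_DS2)/(1 + λ V_DS1).
5.06/3.65 = 1.386 = (1 + 8.67 λ)/(1 + 3.72 λ).
Solving: λ (I_D1 V_DS2 − I_D2 V_DS1) = I_D2 − I_D1, so λ = (5.06 − 3.65) / (3.65 × 8.67 − 5.06 × 3.72) = 1.41 / 12.8 = 0.11 V⁻¹.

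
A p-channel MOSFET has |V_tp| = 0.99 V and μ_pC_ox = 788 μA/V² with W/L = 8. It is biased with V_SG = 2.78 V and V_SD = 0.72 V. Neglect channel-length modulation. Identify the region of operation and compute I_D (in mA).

Triode; I_D = 6.49 mA

k_p = μ_pC_ox · (W/L) = 6.304 mA/V².
V_ov = V_SG − |V_tp| = 2.78 − 0.99 = 1.79 V.
Since V_SD = 0.72 V < V_ov = 1.79 V, the device is in the triode region.
I_D = k_p [V_ov · V_SD − ½ V_SD²] = 6.304 × [1.79 × 0.72 − 0.5 × 0.72²] = 6.49 mA.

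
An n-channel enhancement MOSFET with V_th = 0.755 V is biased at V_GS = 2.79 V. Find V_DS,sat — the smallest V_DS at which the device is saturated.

V_DS,sat = 2.04 V

The boundary between triode and saturation is V_DS = V_GS − V_th = V_ov.
V_ov = 2.79 − 0.755 = 2.04 V.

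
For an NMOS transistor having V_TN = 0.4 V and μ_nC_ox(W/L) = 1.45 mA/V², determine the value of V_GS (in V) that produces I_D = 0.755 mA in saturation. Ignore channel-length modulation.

In saturation I_D = ½ k_n (V_GS − V_TN)², so V_GS − V_TN = √(2 I_D / k_n) = √(2 × 0.755 / 1.45) = 1.02 V.
V_GS = 0.4 + 1.02 = 1.42 V.

V_GS = 1.42 V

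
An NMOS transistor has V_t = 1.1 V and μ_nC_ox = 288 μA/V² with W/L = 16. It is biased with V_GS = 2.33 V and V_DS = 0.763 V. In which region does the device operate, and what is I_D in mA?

Triode; I_D = 2.98 mA

k_n = μ_nC_ox · (W/L) = 4.608 mA/V².
V_ov = V_GS − V_t = 2.33 − 1.1 = 1.23 V.
Since V_DS = 0.763 V < V_ov = 1.23 V, the device is in the triode region.
I_D = k_n [V_ov · V_DS − ½ V_DS²] = 4.608 × [1.23 × 0.763 − 0.5 × 0.763²] = 2.98 mA.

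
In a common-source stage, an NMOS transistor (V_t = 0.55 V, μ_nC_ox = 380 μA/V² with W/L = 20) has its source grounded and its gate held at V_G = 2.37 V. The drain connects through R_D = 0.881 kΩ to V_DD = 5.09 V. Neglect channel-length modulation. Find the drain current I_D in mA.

V_GS = V_G = 2.37 V, so V_ov = 2.37 − 0.55 = 1.82 V.
k_n = μ_nC_ox · (W/L) = 7.6 mA/V².
Assume saturation: I_D = ½ k_n V_ov² = 0.5 × 7.6 × 1.82² = 12.6 mA, giving V_DS = V_DD − I_D R_D = 5.09 − 12.6 × 0.881 = -6 V.
But -6 V < V_ov = 1.82 V, so the device is actually in triode.
In triode I_D = k_n[V_ov V_DS − ½ V_DS²] and I_D = (V_DD − V_DS)/R_D. Equating: 3.35 V_DS² − 13.19 V_DS + 5.09 = 0, giving V_DS = 0.434 V (the root below V_ov).
I_D = (5.09 − 0.434) / 0.881 = 5.29 mA.

I_D = 5.29 mA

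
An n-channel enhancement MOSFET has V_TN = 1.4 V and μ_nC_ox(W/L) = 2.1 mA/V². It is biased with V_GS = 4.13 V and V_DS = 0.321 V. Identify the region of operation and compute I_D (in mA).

Triode; I_D = 1.73 mA

V_ov = V_GS − V_TN = 4.13 − 1.4 = 2.73 V.
Since V_DS = 0.321 V < V_ov = 2.73 V, the device is in the triode region.
I_D = k_n [V_ov · V_DS − ½ V_DS²] = 2.1 × [2.73 × 0.321 − 0.5 × 0.321²] = 1.73 mA.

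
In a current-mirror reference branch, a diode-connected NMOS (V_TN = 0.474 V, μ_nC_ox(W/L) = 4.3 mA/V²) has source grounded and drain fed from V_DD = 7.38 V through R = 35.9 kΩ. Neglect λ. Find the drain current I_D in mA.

I_D = 0.184 mA

With gate tied to drain, V_GS = V_DS ≥ V_GS − V_TN, so the device is in saturation.
KCL at the drain: ½ k_n (V_GS − V_TN)² = (V_DD − V_GS)/R.
Let x = V_GS − 0.474. Then 77.2 x² + x − 6.906 = 0, giving x = 0.293 V (positive root), so V_GS = 0.767 V.
I_D = (V_DD − V_GS)/R = (7.38 − 0.767) / 35.9 = 0.184 mA.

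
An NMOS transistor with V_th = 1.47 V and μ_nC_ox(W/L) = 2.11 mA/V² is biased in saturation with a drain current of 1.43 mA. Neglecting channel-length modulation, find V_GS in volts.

In saturation I_D = ½ k_n (V_GS − V_th)², so V_GS − V_th = √(2 I_D / k_n) = √(2 × 1.43 / 2.11) = 1.16 V.
V_GS = 1.47 + 1.16 = 2.63 V.

V_GS = 2.63 V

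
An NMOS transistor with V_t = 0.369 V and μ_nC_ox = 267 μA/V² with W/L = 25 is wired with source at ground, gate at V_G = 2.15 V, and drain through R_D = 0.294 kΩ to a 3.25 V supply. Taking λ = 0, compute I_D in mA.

V_GS = V_G = 2.15 V, so V_ov = 2.15 − 0.369 = 1.78 V.
k_n = μ_nC_ox · (W/L) = 6.675 mA/V².
Assume saturation: I_D = ½ k_n V_ov² = 0.5 × 6.675 × 1.78² = 10.6 mA, giving V_DS = V_DD − I_D R_D = 3.25 − 10.6 × 0.294 = 0.138 V.
But 0.138 V < V_ov = 1.78 V, so the device is actually in triode.
In triode I_D = k_n[V_ov V_DS − ½ V_DS²] and I_D = (V_DD − V_DS)/R_D. Equating: 0.981 V_DS² − 4.495 V_DS + 3.25 = 0, giving V_DS = 0.9 V (the root below V_ov).
I_D = (3.25 − 0.9) / 0.294 = 7.99 mA.

I_D = 7.99 mA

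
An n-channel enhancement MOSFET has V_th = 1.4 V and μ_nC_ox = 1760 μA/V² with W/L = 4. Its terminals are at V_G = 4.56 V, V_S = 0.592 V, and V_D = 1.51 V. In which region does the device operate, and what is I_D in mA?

Triode; I_D = 13.6 mA

V_GS = V_G − V_S = 4.56 − 0.592 = 3.97 V; V_DS = V_D − V_S = 1.51 − 0.592 = 0.918 V.
k_n = μ_nC_ox · (W/L) = 7.04 mA/V².
V_ov = V_GS − V_th = 3.97 − 1.4 = 2.57 V.
Since V_DS = 0.918 V < V_ov = 2.57 V, the device is in the triode region.
I_D = k_n [V_ov · V_DS − ½ V_DS²] = 7.04 × [2.57 × 0.918 − 0.5 × 0.918²] = 13.6 mA.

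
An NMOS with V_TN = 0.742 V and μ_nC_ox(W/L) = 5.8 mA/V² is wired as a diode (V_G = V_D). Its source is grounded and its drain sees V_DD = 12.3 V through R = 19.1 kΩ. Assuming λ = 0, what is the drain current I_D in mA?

With gate tied to drain, V_GS = V_DS ≥ V_GS − V_TN, so the device is in saturation.
KCL at the drain: ½ k_n (V_GS − V_TN)² = (V_DD − V_GS)/R.
Let x = V_GS − 0.742. Then 55.4 x² + x − 11.56 = 0, giving x = 0.448 V (positive root), so V_GS = 1.19 V.
I_D = (V_DD − V_GS)/R = (12.3 − 1.19) / 19.1 = 0.582 mA.

I_D = 0.582 mA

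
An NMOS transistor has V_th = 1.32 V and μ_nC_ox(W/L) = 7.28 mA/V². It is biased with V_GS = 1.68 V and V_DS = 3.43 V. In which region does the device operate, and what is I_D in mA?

V_ov = V_GS − V_th = 1.68 − 1.32 = 0.36 V.
Since V_DS = 3.43 V ≥ V_ov = 0.36 V, the device is in saturation.
I_D = ½ k_n V_ov² = 0.5 × 7.28 × 0.36² = 0.472 mA.

Saturation; I_D = 0.472 mA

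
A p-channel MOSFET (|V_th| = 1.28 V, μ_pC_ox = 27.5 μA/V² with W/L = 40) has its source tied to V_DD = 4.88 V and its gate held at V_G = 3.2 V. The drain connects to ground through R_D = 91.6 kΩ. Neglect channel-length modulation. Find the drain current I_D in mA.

I_D = 0.0517 mA

V_SG = V_DD − V_G = 4.88 − 3.2 = 1.68 V, so V_ov = 1.68 − 1.28 = 0.4 V.
k_p = μ_pC_ox · (W/L) = 1.1 mA/V².
Assume saturation: I_D = ½ k_p V_ov² = 0.5 × 1.1 × 0.4² = 0.088 mA, giving V_SD = V_DD − I_D R_D = 4.88 − 0.088 × 91.6 = -3.18 V.
But -3.18 V < V_ov = 0.4 V, so the device is actually in triode.
In triode I_D = k_p[V_ov V_SD − ½ V_SD²] and I_D = (V_DD − V_SD)/R_D. Equating: 50.4 V_SD² − 41.3 V_SD + 4.88 = 0, giving V_SD = 0.143 V (the root below V_ov).
I_D = (4.88 − 0.143) / 91.6 = 0.0517 mA.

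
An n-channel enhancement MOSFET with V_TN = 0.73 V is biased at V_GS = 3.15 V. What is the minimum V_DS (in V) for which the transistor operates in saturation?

The boundary between triode and saturation is V_DS = V_GS − V_TN = V_ov.
V_ov = 3.15 − 0.73 = 2.42 V.

V_DS,sat = 2.42 V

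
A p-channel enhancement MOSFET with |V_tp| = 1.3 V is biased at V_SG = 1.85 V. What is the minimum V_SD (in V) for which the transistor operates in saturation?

The boundary between triode and saturation is V_SD = V_SG − |V_tp| = V_ov.
V_ov = 1.85 − 1.3 = 0.55 V.

V_SD,sat = 0.550 V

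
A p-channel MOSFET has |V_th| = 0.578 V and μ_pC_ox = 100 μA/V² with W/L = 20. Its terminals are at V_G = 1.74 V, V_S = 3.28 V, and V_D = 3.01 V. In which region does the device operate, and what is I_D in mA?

V_SG = V_S − V_G = 3.28 − 1.74 = 1.54 V; V_SD = V_S − V_D = 3.28 − 3.01 = 0.27 V.
k_p = μ_pC_ox · (W/L) = 2 mA/V².
V_ov = V_SG − |V_th| = 1.54 − 0.578 = 0.962 V.
Since V_SD = 0.27 V < V_ov = 0.962 V, the device is in the triode region.
I_D = k_p [V_ov · V_SD − ½ V_SD²] = 2 × [0.962 × 0.27 − 0.5 × 0.27²] = 0.447 mA.

Triode; I_D = 0.447 mA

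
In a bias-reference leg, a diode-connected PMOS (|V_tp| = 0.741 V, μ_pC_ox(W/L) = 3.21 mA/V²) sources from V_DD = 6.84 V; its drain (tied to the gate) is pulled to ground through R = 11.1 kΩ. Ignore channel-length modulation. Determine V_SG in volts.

V_SG = 1.30 V

With gate tied to drain, V_SG = V_SD ≥ V_SG − |V_tp|, so the device is in saturation.
KCL at the drain: ½ k_p (V_SG − |V_tp|)² = (V_DD − V_SG)/R.
Let x = V_SG − 0.741. Then 17.8 x² + x − 6.099 = 0, giving x = 0.558 V (positive root), so V_SG = 1.3 V.
I_D = (V_DD − V_SG)/R = (6.84 − 1.3) / 11.1 = 0.499 mA.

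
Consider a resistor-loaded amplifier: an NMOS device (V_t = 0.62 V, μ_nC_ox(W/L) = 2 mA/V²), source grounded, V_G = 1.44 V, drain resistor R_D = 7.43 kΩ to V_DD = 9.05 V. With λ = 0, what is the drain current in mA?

I_D = 0.672 mA

V_GS = V_G = 1.44 V, so V_ov = 1.44 − 0.62 = 0.82 V.
Assume saturation: I_D = ½ k_n V_ov² = 0.5 × 2 × 0.82² = 0.672 mA, giving V_DS = V_DD − I_D R_D = 9.05 − 0.672 × 7.43 = 4.05 V.
V_DS = 4.05 V ≥ V_ov = 0.82 V, confirming saturation.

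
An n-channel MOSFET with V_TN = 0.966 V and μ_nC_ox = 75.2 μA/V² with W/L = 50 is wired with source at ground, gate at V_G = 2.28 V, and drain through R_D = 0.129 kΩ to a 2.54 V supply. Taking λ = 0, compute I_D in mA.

I_D = 3.25 mA

V_GS = V_G = 2.28 V, so V_ov = 2.28 − 0.966 = 1.31 V.
k_n = μ_nC_ox · (W/L) = 3.76 mA/V².
Assume saturation: I_D = ½ k_n V_ov² = 0.5 × 3.76 × 1.31² = 3.25 mA, giving V_DS = V_DD − I_D R_D = 2.54 − 3.25 × 0.129 = 2.12 V.
V_DS = 2.12 V ≥ V_ov = 1.31 V, confirming saturation.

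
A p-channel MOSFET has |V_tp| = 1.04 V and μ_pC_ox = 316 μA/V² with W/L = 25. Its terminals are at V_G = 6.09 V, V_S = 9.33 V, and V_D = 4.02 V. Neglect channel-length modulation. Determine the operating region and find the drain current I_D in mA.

Saturation; I_D = 19.1 mA

V_SG = V_S − V_G = 9.33 − 6.09 = 3.24 V; V_SD = V_S − V_D = 9.33 − 4.02 = 5.31 V.
k_p = μ_pC_ox · (W/L) = 7.9 mA/V².
V_ov = V_SG − |V_tp| = 3.24 − 1.04 = 2.2 V.
Since V_SD = 5.31 V ≥ V_ov = 2.2 V, the device is in saturation.
I_D = ½ k_p V_ov² = 0.5 × 7.9 × 2.2² = 19.1 mA.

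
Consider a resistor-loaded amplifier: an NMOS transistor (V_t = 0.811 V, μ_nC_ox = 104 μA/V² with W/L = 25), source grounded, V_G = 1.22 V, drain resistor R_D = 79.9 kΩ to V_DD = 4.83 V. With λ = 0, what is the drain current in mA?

I_D = 0.0597 mA

V_GS = V_G = 1.22 V, so V_ov = 1.22 − 0.811 = 0.409 V.
k_n = μ_nC_ox · (W/L) = 2.6 mA/V².
Assume saturation: I_D = ½ k_n V_ov² = 0.5 × 2.6 × 0.409² = 0.217 mA, giving V_DS = V_DD − I_D R_D = 4.83 − 0.217 × 79.9 = -12.5 V.
But -12.5 V < V_ov = 0.409 V, so the device is actually in triode.
In triode I_D = k_n[V_ov V_DS − ½ V_DS²] and I_D = (V_DD − V_DS)/R_D. Equating: 104 V_DS² − 85.97 V_DS + 4.83 = 0, giving V_DS = 0.0606 V (the root below V_ov).
I_D = (4.83 − 0.0606) / 79.9 = 0.0597 mA.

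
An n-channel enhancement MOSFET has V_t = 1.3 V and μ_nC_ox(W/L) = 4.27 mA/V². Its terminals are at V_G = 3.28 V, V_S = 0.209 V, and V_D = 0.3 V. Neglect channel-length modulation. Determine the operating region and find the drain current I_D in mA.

V_GS = V_G − V_S = 3.28 − 0.209 = 3.07 V; V_DS = V_D − V_S = 0.3 − 0.209 = 0.091 V.
V_ov = V_GS − V_t = 3.07 − 1.3 = 1.77 V.
Since V_DS = 0.091 V < V_ov = 1.77 V, the device is in the triode region.
I_D = k_n [V_ov · V_DS − ½ V_DS²] = 4.27 × [1.77 × 0.091 − 0.5 × 0.091²] = 0.67 mA.

Triode; I_D = 0.670 mA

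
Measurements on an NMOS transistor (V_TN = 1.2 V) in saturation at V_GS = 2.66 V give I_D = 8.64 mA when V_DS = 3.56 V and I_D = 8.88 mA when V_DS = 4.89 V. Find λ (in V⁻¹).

With V_GS fixed, I_D ∝ (1 + λ V_DS) in saturation, so I_D2/I_D1 = (1 + λ V_DS2)/(1 + λ V_DS1).
8.88/8.64 = 1.028 = (1 + 4.89 λ)/(1 + 3.56 λ).
Solving: λ (I_D1 V_DS2 − I_D2 V_DS1) = I_D2 − I_D1, so λ = (8.88 − 8.64) / (8.64 × 4.89 − 8.88 × 3.56) = 0.24 / 10.6 = 0.0226 V⁻¹.

λ = 0.0226 V⁻¹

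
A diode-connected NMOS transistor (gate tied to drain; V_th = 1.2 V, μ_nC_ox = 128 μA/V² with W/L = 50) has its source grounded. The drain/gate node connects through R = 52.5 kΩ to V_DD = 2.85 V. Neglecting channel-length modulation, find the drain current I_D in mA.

I_D = 0.0296 mA

With gate tied to drain, V_GS = V_DS ≥ V_GS − V_th, so the device is in saturation.
k_n = μ_nC_ox · (W/L) = 6.4 mA/V².
KCL at the drain: ½ k_n (V_GS − V_th)² = (V_DD − V_GS)/R.
Let x = V_GS − 1.2. Then 168 x² + x − 1.65 = 0, giving x = 0.0962 V (positive root), so V_GS = 1.3 V.
I_D = (V_DD − V_GS)/R = (2.85 − 1.3) / 52.5 = 0.0296 mA.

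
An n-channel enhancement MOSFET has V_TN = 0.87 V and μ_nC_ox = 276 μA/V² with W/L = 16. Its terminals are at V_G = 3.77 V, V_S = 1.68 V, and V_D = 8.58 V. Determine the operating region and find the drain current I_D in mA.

V_GS = V_G − V_S = 3.77 − 1.68 = 2.09 V; V_DS = V_D − V_S = 8.58 − 1.68 = 6.9 V.
k_n = μ_nC_ox · (W/L) = 4.416 mA/V².
V_ov = V_GS − V_TN = 2.09 − 0.87 = 1.22 V.
Since V_DS = 6.9 V ≥ V_ov = 1.22 V, the device is in saturation.
I_D = ½ k_n V_ov² = 0.5 × 4.416 × 1.22² = 3.29 mA.

Saturation; I_D = 3.29 mA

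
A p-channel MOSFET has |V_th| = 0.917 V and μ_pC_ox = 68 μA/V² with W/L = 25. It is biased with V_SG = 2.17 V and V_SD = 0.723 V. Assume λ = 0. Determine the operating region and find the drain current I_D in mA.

k_p = μ_pC_ox · (W/L) = 1.7 mA/V².
V_ov = V_SG − |V_th| = 2.17 − 0.917 = 1.25 V.
Since V_SD = 0.723 V < V_ov = 1.25 V, the device is in the triode region.
I_D = k_p [V_ov · V_SD − ½ V_SD²] = 1.7 × [1.25 × 0.723 − 0.5 × 0.723²] = 1.1 mA.

Triode; I_D = 1.10 mA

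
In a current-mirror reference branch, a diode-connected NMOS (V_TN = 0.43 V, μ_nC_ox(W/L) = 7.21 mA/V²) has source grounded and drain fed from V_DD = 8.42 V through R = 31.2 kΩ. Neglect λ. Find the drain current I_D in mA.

With gate tied to drain, V_GS = V_DS ≥ V_GS − V_TN, so the device is in saturation.
KCL at the drain: ½ k_n (V_GS − V_TN)² = (V_DD − V_GS)/R.
Let x = V_GS − 0.43. Then 112 x² + x − 7.99 = 0, giving x = 0.262 V (positive root), so V_GS = 0.692 V.
I_D = (V_DD − V_GS)/R = (8.42 − 0.692) / 31.2 = 0.248 mA.

I_D = 0.248 mA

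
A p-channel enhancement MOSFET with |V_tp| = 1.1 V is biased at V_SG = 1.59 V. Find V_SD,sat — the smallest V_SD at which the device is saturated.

V_SD,sat = 0.490 V

The boundary between triode and saturation is V_SD = V_SG − |V_tp| = V_ov.
V_ov = 1.59 − 1.1 = 0.49 V.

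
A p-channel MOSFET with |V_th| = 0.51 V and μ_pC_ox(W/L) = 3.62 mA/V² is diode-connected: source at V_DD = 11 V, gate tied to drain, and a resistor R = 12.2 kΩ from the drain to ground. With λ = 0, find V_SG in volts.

V_SG = 1.18 V

With gate tied to drain, V_SG = V_SD ≥ V_SG − |V_th|, so the device is in saturation.
KCL at the drain: ½ k_p (V_SG − |V_th|)² = (V_DD − V_SG)/R.
Let x = V_SG − 0.51. Then 22.1 x² + x − 10.49 = 0, giving x = 0.667 V (positive root), so V_SG = 1.18 V.
I_D = (V_DD − V_SG)/R = (11 − 1.18) / 12.2 = 0.805 mA.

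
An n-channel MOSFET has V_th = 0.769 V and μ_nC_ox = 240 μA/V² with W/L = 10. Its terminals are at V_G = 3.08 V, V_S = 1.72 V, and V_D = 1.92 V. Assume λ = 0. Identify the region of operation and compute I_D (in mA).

Triode; I_D = 0.236 mA

V_GS = V_G − V_S = 3.08 − 1.72 = 1.36 V; V_DS = V_D − V_S = 1.92 − 1.72 = 0.2 V.
k_n = μ_nC_ox · (W/L) = 2.4 mA/V².
V_ov = V_GS − V_th = 1.36 − 0.769 = 0.591 V.
Since V_DS = 0.2 V < V_ov = 0.591 V, the device is in the triode region.
I_D = k_n [V_ov · V_DS − ½ V_DS²] = 2.4 × [0.591 × 0.2 − 0.5 × 0.2²] = 0.236 mA.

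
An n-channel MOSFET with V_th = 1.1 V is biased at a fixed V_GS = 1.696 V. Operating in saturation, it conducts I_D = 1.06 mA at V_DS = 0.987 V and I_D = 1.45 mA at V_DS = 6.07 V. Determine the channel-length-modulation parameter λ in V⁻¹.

λ = 0.0780 V⁻¹

With V_GS fixed, I_D ∝ (1 + λ V_DS) in saturation, so I_D2/I_D1 = (1 + λ V_DS2)/(1 + λ V_DS1).
1.45/1.06 = 1.368 = (1 + 6.07 λ)/(1 + 0.987 λ).
Solving: λ (I_D1 V_DS2 − I_D2 V_DS1) = I_D2 − I_D1, so λ = (1.45 − 1.06) / (1.06 × 6.07 − 1.45 × 0.987) = 0.39 / 5 = 0.078 V⁻¹.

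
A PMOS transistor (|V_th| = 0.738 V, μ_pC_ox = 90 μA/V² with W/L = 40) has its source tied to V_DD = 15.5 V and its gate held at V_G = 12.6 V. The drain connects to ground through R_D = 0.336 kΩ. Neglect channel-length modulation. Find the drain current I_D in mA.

I_D = 8.41 mA

V_SG = V_DD − V_G = 15.5 − 12.6 = 2.9 V, so V_ov = 2.9 − 0.738 = 2.16 V.
k_p = μ_pC_ox · (W/L) = 3.6 mA/V².
Assume saturation: I_D = ½ k_p V_ov² = 0.5 × 3.6 × 2.16² = 8.41 mA, giving V_SD = V_DD − I_D R_D = 15.5 − 8.41 × 0.336 = 12.7 V.
V_SD = 12.7 V ≥ V_ov = 2.16 V, confirming saturation.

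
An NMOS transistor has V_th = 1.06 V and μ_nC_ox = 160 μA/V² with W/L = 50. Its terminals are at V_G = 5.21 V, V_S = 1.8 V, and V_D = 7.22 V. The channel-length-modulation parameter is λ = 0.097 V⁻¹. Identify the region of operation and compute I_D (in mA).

Saturation; I_D = 33.7 mA

V_GS = V_G − V_S = 5.21 − 1.8 = 3.41 V; V_DS = V_D − V_S = 7.22 − 1.8 = 5.42 V.
k_n = μ_nC_ox · (W/L) = 8 mA/V².
V_ov = V_GS − V_th = 3.41 − 1.06 = 2.35 V.
Since V_DS = 5.42 V ≥ V_ov = 2.35 V, the device is in saturation.
I_D = ½ k_n V_ov² (1 + λ V_DS) = 0.5 × 8 × 2.35² × (1 + 0.097 × 5.42) = 33.7 mA.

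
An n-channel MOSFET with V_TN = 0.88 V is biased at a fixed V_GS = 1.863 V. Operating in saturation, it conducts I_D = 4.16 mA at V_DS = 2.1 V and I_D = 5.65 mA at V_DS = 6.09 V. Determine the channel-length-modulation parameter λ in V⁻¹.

With V_GS fixed, I_D ∝ (1 + λ V_DS) in saturation, so I_D2/I_D1 = (1 + λ V_DS2)/(1 + λ V_DS1).
5.65/4.16 = 1.358 = (1 + 6.09 λ)/(1 + 2.1 λ).
Solving: λ (I_D1 V_DS2 − I_D2 V_DS1) = I_D2 − I_D1, so λ = (5.65 − 4.16) / (4.16 × 6.09 − 5.65 × 2.1) = 1.49 / 13.5 = 0.111 V⁻¹.

λ = 0.111 V⁻¹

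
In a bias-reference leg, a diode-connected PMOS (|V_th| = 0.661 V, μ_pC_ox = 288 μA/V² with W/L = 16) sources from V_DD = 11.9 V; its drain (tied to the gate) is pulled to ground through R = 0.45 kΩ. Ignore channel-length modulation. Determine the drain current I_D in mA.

With gate tied to drain, V_SG = V_SD ≥ V_SG − |V_th|, so the device is in saturation.
k_p = μ_pC_ox · (W/L) = 4.608 mA/V².
KCL at the drain: ½ k_p (V_SG − |V_th|)² = (V_DD − V_SG)/R.
Let x = V_SG − 0.661. Then 1.04 x² + x − 11.24 = 0, giving x = 2.85 V (positive root), so V_SG = 3.51 V.
I_D = (V_DD − V_SG)/R = (11.9 − 3.51) / 0.45 = 18.7 mA.

I_D = 18.7 mA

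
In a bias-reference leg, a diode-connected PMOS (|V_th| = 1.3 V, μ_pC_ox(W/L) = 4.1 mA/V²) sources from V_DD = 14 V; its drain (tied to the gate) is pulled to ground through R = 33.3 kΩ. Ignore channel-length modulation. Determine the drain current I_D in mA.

I_D = 0.369 mA

With gate tied to drain, V_SG = V_SD ≥ V_SG − |V_th|, so the device is in saturation.
KCL at the drain: ½ k_p (V_SG − |V_th|)² = (V_DD − V_SG)/R.
Let x = V_SG − 1.3. Then 68.3 x² + x − 12.7 = 0, giving x = 0.424 V (positive root), so V_SG = 1.72 V.
I_D = (V_DD − V_SG)/R = (14 − 1.72) / 33.3 = 0.369 mA.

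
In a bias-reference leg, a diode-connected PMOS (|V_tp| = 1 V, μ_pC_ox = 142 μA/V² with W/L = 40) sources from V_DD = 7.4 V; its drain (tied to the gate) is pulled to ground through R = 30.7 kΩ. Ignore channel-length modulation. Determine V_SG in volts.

With gate tied to drain, V_SG = V_SD ≥ V_SG − |V_tp|, so the device is in saturation.
k_p = μ_pC_ox · (W/L) = 5.68 mA/V².
KCL at the drain: ½ k_p (V_SG − |V_tp|)² = (V_DD − V_SG)/R.
Let x = V_SG − 1. Then 87.2 x² + x − 6.4 = 0, giving x = 0.265 V (positive root), so V_SG = 1.27 V.
I_D = (V_DD − V_SG)/R = (7.4 − 1.27) / 30.7 = 0.2 mA.

V_SG = 1.27 V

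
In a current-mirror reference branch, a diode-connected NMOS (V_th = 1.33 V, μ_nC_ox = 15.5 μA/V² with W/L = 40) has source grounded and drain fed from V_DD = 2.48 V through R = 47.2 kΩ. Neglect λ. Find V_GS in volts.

With gate tied to drain, V_GS = V_DS ≥ V_GS − V_th, so the device is in saturation.
k_n = μ_nC_ox · (W/L) = 0.62 mA/V².
KCL at the drain: ½ k_n (V_GS − V_th)² = (V_DD − V_GS)/R.
Let x = V_GS − 1.33. Then 14.6 x² + x − 1.15 = 0, giving x = 0.248 V (positive root), so V_GS = 1.58 V.
I_D = (V_DD − V_GS)/R = (2.48 − 1.58) / 47.2 = 0.0191 mA.

V_GS = 1.58 V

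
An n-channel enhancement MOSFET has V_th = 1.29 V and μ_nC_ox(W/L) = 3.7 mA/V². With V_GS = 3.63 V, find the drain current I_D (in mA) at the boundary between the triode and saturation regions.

At the boundary V_DS = V_ov = V_GS − V_th = 3.63 − 1.29 = 2.34 V.
I_D = ½ k_n V_ov² = 0.5 × 3.7 × 2.34² = 10.1 mA.

I_D = 10.1 mA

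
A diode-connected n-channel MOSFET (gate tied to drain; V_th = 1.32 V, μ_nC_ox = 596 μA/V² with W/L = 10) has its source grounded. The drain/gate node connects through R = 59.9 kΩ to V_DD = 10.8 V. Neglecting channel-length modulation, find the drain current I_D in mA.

I_D = 0.154 mA

With gate tied to drain, V_GS = V_DS ≥ V_GS − V_th, so the device is in saturation.
k_n = μ_nC_ox · (W/L) = 5.96 mA/V².
KCL at the drain: ½ k_n (V_GS − V_th)² = (V_DD − V_GS)/R.
Let x = V_GS − 1.32. Then 179 x² + x − 9.48 = 0, giving x = 0.228 V (positive root), so V_GS = 1.55 V.
I_D = (V_DD − V_GS)/R = (10.8 − 1.55) / 59.9 = 0.154 mA.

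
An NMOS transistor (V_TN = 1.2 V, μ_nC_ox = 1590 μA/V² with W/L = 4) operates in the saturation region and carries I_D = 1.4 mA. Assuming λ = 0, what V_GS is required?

k_n = μ_nC_ox · (W/L) = 6.36 mA/V².
In saturation I_D = ½ k_n (V_GS − V_TN)², so V_GS − V_TN = √(2 I_D / k_n) = √(2 × 1.4 / 6.36) = 0.664 V.
V_GS = 1.2 + 0.664 = 1.86 V.

V_GS = 1.86 V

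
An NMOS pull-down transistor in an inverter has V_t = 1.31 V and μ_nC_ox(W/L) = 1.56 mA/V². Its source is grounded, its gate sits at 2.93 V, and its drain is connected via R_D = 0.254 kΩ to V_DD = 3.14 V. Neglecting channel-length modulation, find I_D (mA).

I_D = 2.05 mA

V_GS = V_G = 2.93 V, so V_ov = 2.93 − 1.31 = 1.62 V.
Assume saturation: I_D = ½ k_n V_ov² = 0.5 × 1.56 × 1.62² = 2.05 mA, giving V_DS = V_DD − I_D R_D = 3.14 − 2.05 × 0.254 = 2.62 V.
V_DS = 2.62 V ≥ V_ov = 1.62 V, confirming saturation.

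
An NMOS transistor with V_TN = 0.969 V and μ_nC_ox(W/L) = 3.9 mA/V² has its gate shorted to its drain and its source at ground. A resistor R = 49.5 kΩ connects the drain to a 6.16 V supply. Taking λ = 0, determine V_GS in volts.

V_GS = 1.20 V

With gate tied to drain, V_GS = V_DS ≥ V_GS − V_TN, so the device is in saturation.
KCL at the drain: ½ k_n (V_GS − V_TN)² = (V_DD − V_GS)/R.
Let x = V_GS − 0.969. Then 96.5 x² + x − 5.191 = 0, giving x = 0.227 V (positive root), so V_GS = 1.2 V.
I_D = (V_DD − V_GS)/R = (6.16 − 1.2) / 49.5 = 0.1 mA.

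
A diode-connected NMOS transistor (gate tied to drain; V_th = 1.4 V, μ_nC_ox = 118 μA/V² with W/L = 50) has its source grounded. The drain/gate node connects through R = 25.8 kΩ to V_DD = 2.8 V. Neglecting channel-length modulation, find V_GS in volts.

V_GS = 1.53 V

With gate tied to drain, V_GS = V_DS ≥ V_GS − V_th, so the device is in saturation.
k_n = μ_nC_ox · (W/L) = 5.9 mA/V².
KCL at the drain: ½ k_n (V_GS − V_th)² = (V_DD − V_GS)/R.
Let x = V_GS − 1.4. Then 76.1 x² + x − 1.4 = 0, giving x = 0.129 V (positive root), so V_GS = 1.53 V.
I_D = (V_DD − V_GS)/R = (2.8 − 1.53) / 25.8 = 0.0493 mA.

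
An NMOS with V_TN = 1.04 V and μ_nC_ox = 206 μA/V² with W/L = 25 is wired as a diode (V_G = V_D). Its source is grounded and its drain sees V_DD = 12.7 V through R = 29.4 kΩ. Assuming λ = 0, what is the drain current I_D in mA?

With gate tied to drain, V_GS = V_DS ≥ V_GS − V_TN, so the device is in saturation.
k_n = μ_nC_ox · (W/L) = 5.15 mA/V².
KCL at the drain: ½ k_n (V_GS − V_TN)² = (V_DD − V_GS)/R.
Let x = V_GS − 1.04. Then 75.7 x² + x − 11.66 = 0, giving x = 0.386 V (positive root), so V_GS = 1.43 V.
I_D = (V_DD − V_GS)/R = (12.7 − 1.43) / 29.4 = 0.383 mA.

I_D = 0.383 mA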